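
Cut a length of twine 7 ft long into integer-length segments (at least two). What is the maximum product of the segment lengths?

12

Fill m[k] for k=2..7: at each k try every first piece i and multiply by the better of (k−i) uncut or m[k−i].
Small cases: m[2]=1.
m[3] = 1·max(2,1) = 1·2 = 2
m[4] = 2·max(2,1) = 2·2 = 4
m[5] = 2·max(3,2) = 2·3 = 6
m[6] = 3·max(3,2) = 3·3 = 9
m[7] = 2·max(5,6) = 2·6 = 12
One optimal split: 3 + 2 + 2; product 3·2·2 = 12.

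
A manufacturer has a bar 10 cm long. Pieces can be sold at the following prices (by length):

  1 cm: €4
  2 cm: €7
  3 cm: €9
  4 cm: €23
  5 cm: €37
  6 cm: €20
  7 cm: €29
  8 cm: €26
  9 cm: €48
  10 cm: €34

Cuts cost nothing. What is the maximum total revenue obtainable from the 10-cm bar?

Consider every possible first cut. R[k] is the best of p[i]+R[k−i] over all sellable i≤k.
R[1] = 4
R[2] = 8  (first piece 1, then R[1]=4)
R[3] = 12  (first piece 1, then R[2]=8)
R[4] = 23
R[5] = 37
R[6] = 41  (first piece 1, then R[5]=37)
R[7] = 45  (first piece 1, then R[6]=41)
R[8] = 49  (first piece 1, then R[7]=45)
R[9] = 60  (first piece 4, then R[5]=37)
R[10] = 74  (first piece 5, then R[5]=37)
One optimal cutting: 5 + 5 → €37 + €37 = €74.

74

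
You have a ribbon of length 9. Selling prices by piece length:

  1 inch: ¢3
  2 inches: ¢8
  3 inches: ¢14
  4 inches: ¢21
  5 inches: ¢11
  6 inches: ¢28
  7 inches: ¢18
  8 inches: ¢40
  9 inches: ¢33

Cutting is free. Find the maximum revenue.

Consider every possible first cut. v[k] is the best of p[i]+v[k−i] over all sellable i≤k.
v[1] = 3
v[2] = max(3+3, 8+0) = 8
v[3] = max(3+8, 8+3, 14+0) = 14
v[4] = max(3+14, 8+8, 14+3, 21+0) = 21
v[5] = max(3+21, 8+14, 14+8, 21+3, 11+0) = 24
v[6] = max(3+24, 8+21, 14+14, 21+8, 11+3, 28+0) = 29
v[7] = max(3+29, 8+24, 14+21, …, 28+3, 18+0) = 35
v[8] = max(3+35, 8+29, 14+24, …, 18+3, 40+0) = 42
v[9] = max(3+42, 8+35, 14+29, …, 40+3, 33+0) = 45
One optimal cutting: 4 + 4 + 1 → ¢21 + ¢21 + ¢3 = ¢45.

45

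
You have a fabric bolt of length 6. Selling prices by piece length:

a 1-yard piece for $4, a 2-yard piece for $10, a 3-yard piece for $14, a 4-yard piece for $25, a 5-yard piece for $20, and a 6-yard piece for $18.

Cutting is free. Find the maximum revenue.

Build r[k] bottom-up: r[k] = max over allowed piece i of (p[i] + r[k−i]).
r[1] = 4
r[2] = 10
r[3] = 14  (first piece 1, then r[2]=10)
r[4] = 25
r[5] = 29  (first piece 1, then r[4]=25)
r[6] = 35  (first piece 2, then r[4]=25)
One optimal cutting: 4 + 2 → $25 + $10 = $35.

35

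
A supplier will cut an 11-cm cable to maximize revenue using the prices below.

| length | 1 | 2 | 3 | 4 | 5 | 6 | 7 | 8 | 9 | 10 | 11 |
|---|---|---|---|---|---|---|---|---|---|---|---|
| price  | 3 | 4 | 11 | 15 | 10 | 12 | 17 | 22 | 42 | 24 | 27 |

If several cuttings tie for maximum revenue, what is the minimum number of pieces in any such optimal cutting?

3

Let r[k] be the best obtainable value from length k. For each k, try every first piece i and keep the best of price[i] + r[k−i].
r[1] = 3
r[2] = max(3+3, 4+0) = 6
r[3] = max(3+6, 4+3, 11+0) = 11
r[4] = max(3+11, 4+6, 11+3, 15+0) = 15
r[5] = max(3+15, 4+11, 11+6, 15+3, 10+0) = 18
r[6] = max(3+18, 4+15, 11+11, 15+6, 10+3, 12+0) = 22
r[7] = max(3+22, 4+18, 11+15, …, 12+3, 17+0) = 26
r[8] = max(3+26, 4+22, 11+18, …, 17+3, 22+0) = 30
r[9] = max(3+30, 4+26, 11+22, …, 22+3, 42+0) = 42
r[10] = max(3+42, 4+30, 11+26, …, 42+3, 24+0) = 45
r[11] = max(3+45, 4+42, 11+30, …, 24+3, 27+0) = 48
Maximum revenue is $48.
Now minimize piece count subject to staying optimal: for each k, pieces[k] = 1 + min over i with p[i]+r[k−i]=r[k] of pieces[k−i].
pieces[8] = 2
pieces[9] = 1
pieces[10] = 2
pieces[11] = 3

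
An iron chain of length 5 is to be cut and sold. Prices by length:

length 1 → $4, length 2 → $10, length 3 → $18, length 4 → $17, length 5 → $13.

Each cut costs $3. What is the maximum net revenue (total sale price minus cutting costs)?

Consider every possible first cut. net[k] is the best of p[i]+net[k−i] over all sellable i≤k, charging 3 whenever i<k.
net[1] = 4
net[2] = max(4+4-3, 10+0) = 10
net[3] = max(4+10-3, 10+4-3, 18+0) = 18
net[4] = max(4+18-3, 10+10-3, 18+4-3, 17+0) = 19
net[5] = max(4+19-3, 10+18-3, 18+10-3, 17+4-3, 13+0) = 25
One optimal plan: pieces 3 + 2 (1 cut) → $28 − $3 = $25.

25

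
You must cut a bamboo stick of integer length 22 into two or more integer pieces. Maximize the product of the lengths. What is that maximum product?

Fill f[k] for k=2..22: at each k try every first piece i and multiply by the better of (k−i) uncut or f[k−i].
f[2] = 1·max(1,0) = 1·1 = 1
f[3] = max(1·2, 2·1) = 2
f[4] = max(1·3, 2·2, 3·1) = 4
f[5] = max(1·4, 2·3, 3·2, 4·1) = 6
f[6] = max(1·6, 2·4, 3·3, 4·2, 5·1) = 9
f[7] = max(1·9, 2·6, 3·4, 4·3, 5·2, 6·1) = 12
f[8] = max(1·12, 2·9, 3·6, …, 6·2, 7·1) = 18
f[9] = max(1·18, 2·12, 3·9, …, 7·2, 8·1) = 27
f[10] = max(1·27, 2·18, 3·12, …, 8·2, 9·1) = 36
f[11] = max(1·36, 2·27, 3·18, …, 9·2, 10·1) = 54
f[12] = max(1·54, 2·36, 3·27, …, 10·2, 11·1) = 81
f[13] = max(1·81, 2·54, 3·36, …, 11·2, 12·1) = 108
f[14] = max(1·108, 2·81, 3·54, …, 12·2, 13·1) = 162
f[15] = max(1·162, 2·108, 3·81, …, 13·2, 14·1) = 243
f[16] = max(1·243, 2·162, 3·108, …, 14·2, 15·1) = 324
f[17] = max(1·324, 2·243, 3·162, …, 15·2, 16·1) = 486
f[18] = max(1·486, 2·324, 3·243, …, 16·2, 17·1) = 729
f[19] = max(1·729, 2·486, 3·324, …, 17·2, 18·1) = 972
f[20] = max(1·972, 2·729, 3·486, …, 18·2, 19·1) = 1458
f[21] = max(1·1458, 2·972, 3·729, …, 19·2, 20·1) = 2187
f[22] = max(1·2187, 2·1458, 3·972, …, 20·2, 21·1) = 2916
One optimal split: 3 + 3 + 3 + 3 + 3 + 3 + 2 + 2; product 3·3·3·3·3·3·2·2 = 2916.

2916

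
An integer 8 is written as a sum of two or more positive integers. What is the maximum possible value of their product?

18

Fill P[k] for k=2..8: at each k try every first piece i and multiply by the better of (k−i) uncut or P[k−i].
P[2] = 1*max(1,0) = 1*1 = 1
P[3] = 1*max(2,1) = 1*2 = 2
P[4] = 2*max(2,1) = 2*2 = 4
P[5] = 2*max(3,2) = 2*3 = 6
P[6] = 3*max(3,2) = 3*3 = 9
P[7] = 2*max(5,6) = 2*6 = 12
P[8] = 2*max(6,9) = 2*9 = 18
One optimal split: 3 + 3 + 2; product 3*3*2 = 18.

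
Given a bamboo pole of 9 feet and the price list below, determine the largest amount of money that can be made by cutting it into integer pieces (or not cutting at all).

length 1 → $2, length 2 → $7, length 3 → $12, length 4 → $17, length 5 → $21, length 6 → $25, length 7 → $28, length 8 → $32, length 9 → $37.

Let r[k] be the best obtainable value from length k. For each k, try every first piece i and keep the best of price[i] + r[k−i].
r[1] = 2
r[2] = max(2+2, 7+0) = 7
r[3] = max(2+7, 7+2, 12+0) = 12
r[4] = max(2+12, 7+7, 12+2, 17+0) = 17
r[5] = max(2+17, 7+12, 12+7, 17+2, 21+0) = 21
r[6] = max(2+21, 7+17, 12+12, 17+7, 21+2, 25+0) = 25
r[7] = max(2+25, 7+21, 12+17, …, 25+2, 28+0) = 29
r[8] = max(2+29, 7+25, 12+21, …, 28+2, 32+0) = 34
r[9] = max(2+34, 7+29, 12+25, …, 32+2, 37+0) = 38
One optimal cutting: 5 + 4 → $21 + $17 = $38.

38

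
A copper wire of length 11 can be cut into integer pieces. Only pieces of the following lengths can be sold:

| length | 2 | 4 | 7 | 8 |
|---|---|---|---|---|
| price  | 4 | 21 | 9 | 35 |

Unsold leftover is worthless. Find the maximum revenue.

Let r[k] be the best obtainable value from length k. For each k, try every first piece i and keep the best of price[i] + r[k−i].
r[1] = 0
r[2] = 4
r[3] = 4
r[4] = 21
r[5] = 21
r[6] = 25  (first piece 2, then r[4]=21)
r[7] = 25
r[8] = 42  (first piece 4, then r[4]=21)
r[9] = 42
r[10] = 46  (first piece 2, then r[8]=42)
r[11] = 46
One optimal cutting: pieces 4 + 4 + 2 with 1 meter of scrap → €46.

46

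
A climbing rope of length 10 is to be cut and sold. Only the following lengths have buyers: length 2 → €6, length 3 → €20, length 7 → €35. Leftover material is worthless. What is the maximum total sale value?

60

Build best[k] bottom-up: best[k] = max over allowed piece i of (p[i] + best[k−i]).
best[1] = 0
best[2] = 6
best[3] = 20
best[4] = 20
best[5] = 26  (first piece 2, then best[3]=20)
best[6] = 40  (first piece 3, then best[3]=20)
best[7] = 40
best[8] = 46  (first piece 2, then best[6]=40)
best[9] = 60  (first piece 3, then best[6]=40)
best[10] = 60
One optimal cutting: pieces 3 + 3 + 3 with 1 meter of scrap → €60.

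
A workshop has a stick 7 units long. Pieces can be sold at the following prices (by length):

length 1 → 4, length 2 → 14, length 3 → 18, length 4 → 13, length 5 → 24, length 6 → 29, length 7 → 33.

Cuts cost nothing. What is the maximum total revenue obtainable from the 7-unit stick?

Build R[k] bottom-up: R[k] = max over allowed piece i of (p[i] + R[k−i]).
R[1] = 4
R[2] = 14
R[3] = 18  (first piece 1, then R[2]=14)
R[4] = 28  (first piece 2, then R[2]=14)
R[5] = 32  (first piece 1, then R[4]=28)
R[6] = 42  (first piece 2, then R[4]=28)
R[7] = 46  (first piece 1, then R[6]=42)
One optimal cutting: 2 + 2 + 2 + 1 → 14 + 14 + 14 + 4 = 46.

46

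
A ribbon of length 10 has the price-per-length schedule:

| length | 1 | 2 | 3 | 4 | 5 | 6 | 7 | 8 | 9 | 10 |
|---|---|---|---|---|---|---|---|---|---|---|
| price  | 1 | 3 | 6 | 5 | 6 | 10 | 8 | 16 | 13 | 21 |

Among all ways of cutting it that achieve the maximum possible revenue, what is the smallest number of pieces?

Build r[k] bottom-up: r[k] = max over allowed piece i of (p[i] + r[k−i]).
r[1] = 1
r[2] = 3
r[3] = 6
r[4] = 7  (first piece 1, then r[3]=6)
r[5] = 9  (first piece 2, then r[3]=6)
r[6] = 12  (first piece 3, then r[3]=6)
r[7] = 13  (first piece 1, then r[6]=12)
r[8] = 16
r[9] = 18  (first piece 3, then r[6]=12)
r[10] = 21
Maximum revenue is ¢21.
Now minimize piece count subject to staying optimal: for each k, pieces[k] = 1 + min over i with p[i]+r[k−i]=r[k] of pieces[k−i].
pieces[7] = 3
pieces[8] = 1
pieces[9] = 3
pieces[10] = 1

1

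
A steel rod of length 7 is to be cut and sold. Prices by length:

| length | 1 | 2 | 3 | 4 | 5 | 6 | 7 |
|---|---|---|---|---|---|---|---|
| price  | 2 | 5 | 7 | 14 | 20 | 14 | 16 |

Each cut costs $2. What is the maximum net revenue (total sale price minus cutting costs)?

23

Build v[k] bottom-up: v[k] = max over allowed piece i of (p[i] + v[k−i]) − 2 per cut.
v[1] = 2
v[2] = max(2+2-2, 5+0) = 5
v[3] = max(2+5-2, 5+2-2, 7+0) = 7
v[4] = max(2+7-2, 5+5-2, 7+2-2, 14+0) = 14
v[5] = max(2+14-2, 5+7-2, 7+5-2, 14+2-2, 20+0) = 20
v[6] = max(2+20-2, 5+14-2, 7+7-2, 14+5-2, 20+2-2, 14+0) = 20
v[7] = max(2+20-2, 5+20-2, 7+14-2, …, 14+2-2, 16+0) = 23
One optimal plan: pieces 5 + 2 (1 cut) → $25 − $2 = $23.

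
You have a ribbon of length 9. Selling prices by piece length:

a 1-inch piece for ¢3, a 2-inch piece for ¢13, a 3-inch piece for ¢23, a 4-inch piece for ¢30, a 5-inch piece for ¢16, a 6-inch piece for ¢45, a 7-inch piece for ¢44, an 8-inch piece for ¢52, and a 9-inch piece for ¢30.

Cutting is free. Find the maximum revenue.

69

Let r[k] be the best obtainable value from length k. For each k, try every first piece i and keep the best of price[i] + r[k−i].
r[1] = 3
r[2] = max(3+3, 13+0) = 13
r[3] = max(3+13, 13+3, 23+0) = 23
r[4] = max(3+23, 13+13, 23+3, 30+0) = 30
r[5] = max(3+30, 13+23, 23+13, 30+3, 16+0) = 36
r[6] = max(3+36, 13+30, 23+23, 30+13, 16+3, 45+0) = 46
r[7] = max(3+46, 13+36, 23+30, …, 45+3, 44+0) = 53
r[8] = max(3+53, 13+46, 23+36, …, 44+3, 52+0) = 60
r[9] = max(3+60, 13+53, 23+46, …, 52+3, 30+0) = 69
One optimal cutting: 3 + 3 + 3 → ¢23 + ¢23 + ¢23 = ¢69.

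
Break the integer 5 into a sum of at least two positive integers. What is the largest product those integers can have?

6

Define g[k] = max over 1≤i<k of i · max(k−i, g[k−i]); the inner max lets the remainder stay uncut if that's better.
g[2] = 1*max(1,0) = 1*1 = 1
g[3] = 1*max(2,1) = 1*2 = 2
g[4] = 2*max(2,1) = 2*2 = 4
g[5] = 2*max(3,2) = 2*3 = 6
One optimal split: 3 + 2; product 3*2 = 6.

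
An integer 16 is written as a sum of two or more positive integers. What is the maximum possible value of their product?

Fill prod[k] for k=2..16: at each k try every first piece i and multiply by the better of (k−i) uncut or prod[k−i].
Small cases: prod[2]=1, prod[3]=2, prod[4]=4, prod[5]=6, prod[6]=9, prod[7]=12, prod[8]=18, prod[9]=27, prod[10]=36, prod[11]=54.
prod[12] = max(1*54, 2*36, 3*27, …, 10*2, 11*1) = 81
prod[13] = max(1*81, 2*54, 3*36, …, 11*2, 12*1) = 108
prod[14] = max(1*108, 2*81, 3*54, …, 12*2, 13*1) = 162
prod[15] = max(1*162, 2*108, 3*81, …, 13*2, 14*1) = 243
prod[16] = max(1*243, 2*162, 3*108, …, 14*2, 15*1) = 324
One optimal split: 3 + 3 + 3 + 3 + 2 + 2; product 3*3*3*3*2*2 = 324.

324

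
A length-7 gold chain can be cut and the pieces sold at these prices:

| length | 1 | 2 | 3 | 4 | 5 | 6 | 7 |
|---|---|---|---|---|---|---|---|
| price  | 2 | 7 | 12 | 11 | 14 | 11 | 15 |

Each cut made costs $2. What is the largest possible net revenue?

22

Build v[k] bottom-up: v[k] = max over allowed piece i of (p[i] + v[k−i]) − 2 per cut.
v[1] = 2
v[2] = max(2+2-2, 7+0) = 7
v[3] = max(2+7-2, 7+2-2, 12+0) = 12
v[4] = max(2+12-2, 7+7-2, 12+2-2, 11+0) = 12
v[5] = max(2+12-2, 7+12-2, 12+7-2, 11+2-2, 14+0) = 17
v[6] = max(2+17-2, 7+12-2, 12+12-2, 11+7-2, 14+2-2, 11+0) = 22
v[7] = max(2+22-2, 7+17-2, 12+12-2, …, 11+2-2, 15+0) = 22
One optimal plan: pieces 3 + 3 + 1 (2 cuts) → $26 − $4 = $22.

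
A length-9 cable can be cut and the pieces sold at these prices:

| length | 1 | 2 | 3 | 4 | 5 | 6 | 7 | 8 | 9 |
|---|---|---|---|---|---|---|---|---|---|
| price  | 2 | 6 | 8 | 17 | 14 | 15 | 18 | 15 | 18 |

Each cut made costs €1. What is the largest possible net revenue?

34

Consider every possible first cut. v[k] is the best of p[i]+v[k−i] over all sellable i≤k, charging 1 whenever i<k.
v[1] = 2
v[2] = 6
v[3] = 8
v[4] = 17
v[5] = 18  (first piece 1, then v[4]=17)
v[6] = 22  (first piece 2, then v[4]=17)
v[7] = 24  (first piece 3, then v[4]=17)
v[8] = 33  (first piece 4, then v[4]=17)
v[9] = 34  (first piece 1, then v[8]=33)
One optimal plan: pieces 4 + 4 + 1 (2 cuts) → €36 − €2 = €34.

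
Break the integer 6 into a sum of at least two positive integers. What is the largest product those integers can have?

9

Let P[k] be the best product for length k (with at least one cut). For each first piece i, the rest contributes max(k−i, P[k−i]).
P[2] = 1×max(1,0) = 1×1 = 1
P[3] = 1×max(2,1) = 1×2 = 2
P[4] = 2×max(2,1) = 2×2 = 4
P[5] = 2×max(3,2) = 2×3 = 6
P[6] = 3×max(3,2) = 3×3 = 9
One optimal split: 3 + 3; product 3×3 = 9.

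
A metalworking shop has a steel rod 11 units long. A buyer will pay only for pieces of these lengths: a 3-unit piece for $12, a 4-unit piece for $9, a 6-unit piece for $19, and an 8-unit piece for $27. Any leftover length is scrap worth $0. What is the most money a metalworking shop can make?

Consider every possible first cut. f[k] is the best of p[i]+f[k−i] over all sellable i≤k.
f[1] = 0
f[2] = 0
f[3] = 12
f[4] = 12
f[5] = 12
f[6] = 24  (first piece 3, then f[3]=12)
f[7] = 24
f[8] = 27
f[9] = 36  (first piece 3, then f[6]=24)
f[10] = 36
f[11] = 39  (first piece 3, then f[8]=27)
One optimal cutting: 8 + 3 → $39.

39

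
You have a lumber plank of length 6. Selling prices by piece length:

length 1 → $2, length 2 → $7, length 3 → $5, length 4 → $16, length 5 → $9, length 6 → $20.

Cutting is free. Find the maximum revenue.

Build best[k] bottom-up: best[k] = max over allowed piece i of (p[i] + best[k−i]).
best[1] = 2
best[2] = 7
best[3] = 9  (first piece 1, then best[2]=7)
best[4] = 16
best[5] = 18  (first piece 1, then best[4]=16)
best[6] = 23  (first piece 2, then best[4]=16)
One optimal cutting: 4 + 2 → $16 + $7 = $23.

23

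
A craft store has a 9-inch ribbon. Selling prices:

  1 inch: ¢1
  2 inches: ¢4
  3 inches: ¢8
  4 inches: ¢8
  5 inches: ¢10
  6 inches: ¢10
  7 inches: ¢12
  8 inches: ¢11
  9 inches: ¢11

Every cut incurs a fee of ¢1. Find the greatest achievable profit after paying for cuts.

Let r[k] be the best obtainable value from length k. For each k, try every first piece i and keep the best of price[i] + r[k−i] minus the 1 cut fee when i<k.
r[1] = 1
r[2] = 4
r[3] = 8
r[4] = 8  (first piece 1, then r[3]=8)
r[5] = 11  (first piece 2, then r[3]=8)
r[6] = 15  (first piece 3, then r[3]=8)
r[7] = 15  (first piece 1, then r[6]=15)
r[8] = 18  (first piece 2, then r[6]=15)
r[9] = 22  (first piece 3, then r[6]=15)
One optimal plan: pieces 3 + 3 + 3 (2 cuts) → ¢24 − ¢2 = ¢22.

22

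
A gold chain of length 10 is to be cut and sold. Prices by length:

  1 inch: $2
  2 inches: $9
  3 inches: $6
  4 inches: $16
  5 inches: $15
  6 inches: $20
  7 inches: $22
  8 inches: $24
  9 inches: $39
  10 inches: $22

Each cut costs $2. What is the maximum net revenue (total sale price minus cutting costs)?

Consider every possible first cut. r[k] is the best of p[i]+r[k−i] over all sellable i≤k, charging 2 whenever i<k.
r[1] = 2
r[2] = max(2+2-2, 9+0) = 9
r[3] = max(2+9-2, 9+2-2, 6+0) = 9
r[4] = max(2+9-2, 9+9-2, 6+2-2, 16+0) = 16
r[5] = max(2+16-2, 9+9-2, 6+9-2, 16+2-2, 15+0) = 16
r[6] = max(2+16-2, 9+16-2, 6+9-2, 16+9-2, 15+2-2, 20+0) = 23
r[7] = max(2+23-2, 9+16-2, 6+16-2, …, 20+2-2, 22+0) = 23
r[8] = max(2+23-2, 9+23-2, 6+16-2, …, 22+2-2, 24+0) = 30
r[9] = max(2+30-2, 9+23-2, 6+23-2, …, 24+2-2, 39+0) = 39
r[10] = max(2+39-2, 9+30-2, 6+23-2, …, 39+2-2, 22+0) = 39
One optimal plan: pieces 9 + 1 (1 cut) → $41 − $2 = $39.

39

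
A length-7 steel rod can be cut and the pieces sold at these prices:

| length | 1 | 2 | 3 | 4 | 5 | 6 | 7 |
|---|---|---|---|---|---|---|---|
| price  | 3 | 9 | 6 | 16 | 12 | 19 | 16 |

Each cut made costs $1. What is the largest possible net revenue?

Build r[k] bottom-up: r[k] = max over allowed piece i of (p[i] + r[k−i]) − 1 per cut.
r[1] = 3
r[2] = max(3+3-1, 9+0) = 9
r[3] = max(3+9-1, 9+3-1, 6+0) = 11
r[4] = max(3+11-1, 9+9-1, 6+3-1, 16+0) = 17
r[5] = max(3+17-1, 9+11-1, 6+9-1, 16+3-1, 12+0) = 19
r[6] = max(3+19-1, 9+17-1, 6+11-1, 16+9-1, 12+3-1, 19+0) = 25
r[7] = max(3+25-1, 9+19-1, 6+17-1, …, 19+3-1, 16+0) = 27
One optimal plan: pieces 2 + 2 + 2 + 1 (3 cuts) → $30 − $3 = $27.

27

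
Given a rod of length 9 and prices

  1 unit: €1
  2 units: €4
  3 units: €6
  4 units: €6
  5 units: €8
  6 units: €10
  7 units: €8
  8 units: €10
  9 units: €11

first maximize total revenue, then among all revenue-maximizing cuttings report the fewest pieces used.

3

Consider every possible first cut. r[k] is the best of p[i]+r[k−i] over all sellable i≤k.
r[1] = 1
r[2] = max(1+1, 4+0) = 4
r[3] = max(1+4, 4+1, 6+0) = 6
r[4] = max(1+6, 4+4, 6+1, 6+0) = 8
r[5] = max(1+8, 4+6, 6+4, 6+1, 8+0) = 10
r[6] = max(1+10, 4+8, 6+6, 6+4, 8+1, 10+0) = 12
r[7] = max(1+12, 4+10, 6+8, …, 10+1, 8+0) = 14
r[8] = max(1+14, 4+12, 6+10, …, 8+1, 10+0) = 16
r[9] = max(1+16, 4+14, 6+12, …, 10+1, 11+0) = 18
Maximum revenue is €18.
Now minimize piece count subject to staying optimal: for each k, pieces[k] = 1 + min over i with p[i]+r[k−i]=r[k] of pieces[k−i].
pieces[6] = 2
pieces[7] = 3
pieces[8] = 3
pieces[9] = 3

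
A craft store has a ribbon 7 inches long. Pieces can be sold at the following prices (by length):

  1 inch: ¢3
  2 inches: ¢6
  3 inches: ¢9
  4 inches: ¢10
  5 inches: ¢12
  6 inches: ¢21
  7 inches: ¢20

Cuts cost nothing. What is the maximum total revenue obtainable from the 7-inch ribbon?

24

Consider every possible first cut. r[k] is the best of p[i]+r[k−i] over all sellable i≤k.
r[1] = 3
r[2] = 6  (first piece 1, then r[1]=3)
r[3] = 9  (first piece 1, then r[2]=6)
r[4] = 12  (first piece 1, then r[3]=9)
r[5] = 15  (first piece 1, then r[4]=12)
r[6] = 21
r[7] = 24  (first piece 1, then r[6]=21)
One optimal cutting: 6 + 1 → ¢21 + ¢3 = ¢24.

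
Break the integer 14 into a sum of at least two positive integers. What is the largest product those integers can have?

162

Fill f[k] for k=2..14: at each k try every first piece i and multiply by the better of (k−i) uncut or f[k−i].
f[2] = 1·max(1,0) = 1·1 = 1
f[3] = 1·max(2,1) = 1·2 = 2
f[4] = 2·max(2,1) = 2·2 = 4
f[5] = 2·max(3,2) = 2·3 = 6
f[6] = 3·max(3,2) = 3·3 = 9
f[7] = 2·max(5,6) = 2·6 = 12
f[8] = 2·max(6,9) = 2·9 = 18
f[9] = 3·max(6,9) = 3·9 = 27
f[10] = 2·max(8,18) = 2·18 = 36
f[11] = 2·max(9,27) = 2·27 = 54
f[12] = 3·max(9,27) = 3·27 = 81
f[13] = 2·max(11,54) = 2·54 = 108
f[14] = 2·max(12,81) = 2·81 = 162
One optimal split: 3 + 3 + 3 + 3 + 2; product 3·3·3·3·2 = 162.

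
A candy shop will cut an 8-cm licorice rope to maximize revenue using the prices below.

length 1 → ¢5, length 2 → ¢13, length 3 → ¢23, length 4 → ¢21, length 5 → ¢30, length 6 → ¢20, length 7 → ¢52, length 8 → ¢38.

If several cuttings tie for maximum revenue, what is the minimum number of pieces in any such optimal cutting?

Let r[k] be the best obtainable value from length k. For each k, try every first piece i and keep the best of price[i] + r[k−i].
r[1] = 5
r[2] = max(5+5, 13+0) = 13
r[3] = max(5+13, 13+5, 23+0) = 23
r[4] = max(5+23, 13+13, 23+5, 21+0) = 28
r[5] = max(5+28, 13+23, 23+13, 21+5, 30+0) = 36
r[6] = max(5+36, 13+28, 23+23, 21+13, 30+5, 20+0) = 46
r[7] = max(5+46, 13+36, 23+28, …, 20+5, 52+0) = 52
r[8] = max(5+52, 13+46, 23+36, …, 52+5, 38+0) = 59
Maximum revenue is ¢59.
Now minimize piece count subject to staying optimal: for each k, pieces[k] = 1 + min over i with p[i]+r[k−i]=r[k] of pieces[k−i].
pieces[5] = 2
pieces[6] = 2
pieces[7] = 1
pieces[8] = 3

3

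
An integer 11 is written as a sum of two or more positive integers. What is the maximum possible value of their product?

54

Fill g[k] for k=2..11: at each k try every first piece i and multiply by the better of (k−i) uncut or g[k−i].
g[2] = 1*max(1,0) = 1*1 = 1
g[3] = 1*max(2,1) = 1*2 = 2
g[4] = 2*max(2,1) = 2*2 = 4
g[5] = 2*max(3,2) = 2*3 = 6
g[6] = 3*max(3,2) = 3*3 = 9
g[7] = 2*max(5,6) = 2*6 = 12
g[8] = 2*max(6,9) = 2*9 = 18
g[9] = 3*max(6,9) = 3*9 = 27
g[10] = 2*max(8,18) = 2*18 = 36
g[11] = 2*max(9,27) = 2*27 = 54
One optimal split: 3 + 3 + 3 + 2; product 3*3*3*2 = 54.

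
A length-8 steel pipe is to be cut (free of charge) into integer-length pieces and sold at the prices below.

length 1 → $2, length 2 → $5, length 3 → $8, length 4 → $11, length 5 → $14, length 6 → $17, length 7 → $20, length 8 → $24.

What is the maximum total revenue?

24

Let R[k] be the best obtainable value from length k. For each k, try every first piece i and keep the best of price[i] + R[k−i].
R[1] = 2
R[2] = max(2+2, 5+0) = 5
R[3] = max(2+5, 5+2, 8+0) = 8
R[4] = max(2+8, 5+5, 8+2, 11+0) = 11
R[5] = max(2+11, 5+8, 8+5, 11+2, 14+0) = 14
R[6] = max(2+14, 5+11, 8+8, 11+5, 14+2, 17+0) = 17
R[7] = max(2+17, 5+14, 8+11, …, 17+2, 20+0) = 20
R[8] = max(2+20, 5+17, 8+14, …, 20+2, 24+0) = 24
Best is to sell the whole 8-meter piece uncut for $24.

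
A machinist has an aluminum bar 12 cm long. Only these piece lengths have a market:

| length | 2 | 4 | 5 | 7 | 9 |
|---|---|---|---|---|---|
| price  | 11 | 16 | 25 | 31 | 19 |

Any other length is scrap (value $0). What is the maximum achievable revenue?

66

Build r[k] bottom-up: r[k] = max over allowed piece i of (p[i] + r[k−i]).
r[1] = 0
r[2] = 11
r[3] = 11
r[4] = max(11+11, 16+0) = 22
r[5] = max(11+11, 16+0, 25+0) = 25
r[6] = max(11+22, 16+11, 25+0) = 33
r[7] = max(11+25, 16+11, 25+11, 31+0) = 36
r[8] = max(11+33, 16+22, 25+11, 31+0) = 44
r[9] = max(11+36, 16+25, 25+22, 31+11, 19+0) = 47
r[10] = max(11+44, 16+33, 25+25, 31+11, 19+0) = 55
r[11] = max(11+47, 16+36, 25+33, 31+22, 19+11) = 58
r[12] = max(11+55, 16+44, 25+36, 31+25, 19+11) = 66
One optimal cutting: 2 + 2 + 2 + 2 + 2 + 2 → $66.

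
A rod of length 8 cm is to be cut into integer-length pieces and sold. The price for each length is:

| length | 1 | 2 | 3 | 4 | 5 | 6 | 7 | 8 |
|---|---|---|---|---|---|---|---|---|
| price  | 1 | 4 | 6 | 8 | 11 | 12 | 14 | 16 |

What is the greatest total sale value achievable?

Let best[k] be the best obtainable value from length k. For each k, try every first piece i and keep the best of price[i] + best[k−i].
best[1] = 1
best[2] = max(1+1, 4+0) = 4
best[3] = max(1+4, 4+1, 6+0) = 6
best[4] = max(1+6, 4+4, 6+1, 8+0) = 8
best[5] = max(1+8, 4+6, 6+4, 8+1, 11+0) = 11
best[6] = max(1+11, 4+8, 6+6, 8+4, 11+1, 12+0) = 12
best[7] = max(1+12, 4+11, 6+8, …, 12+1, 14+0) = 15
best[8] = max(1+15, 4+12, 6+11, …, 14+1, 16+0) = 17
One optimal cutting: 5 + 3 → 11 + 6 = 17.

17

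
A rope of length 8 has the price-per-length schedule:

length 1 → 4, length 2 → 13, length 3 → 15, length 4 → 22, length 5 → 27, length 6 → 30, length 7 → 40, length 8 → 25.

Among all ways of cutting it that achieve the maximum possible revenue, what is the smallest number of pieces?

4

Build r[k] bottom-up: r[k] = max over allowed piece i of (p[i] + r[k−i]).
r[1] = 4
r[2] = max(4+4, 13+0) = 13
r[3] = max(4+13, 13+4, 15+0) = 17
r[4] = max(4+17, 13+13, 15+4, 22+0) = 26
r[5] = max(4+26, 13+17, 15+13, 22+4, 27+0) = 30
r[6] = max(4+30, 13+26, 15+17, 22+13, 27+4, 30+0) = 39
r[7] = max(4+39, 13+30, 15+26, …, 30+4, 40+0) = 43
r[8] = max(4+43, 13+39, 15+30, …, 40+4, 25+0) = 52
Maximum revenue is 52.
Now minimize piece count subject to staying optimal: for each k, pieces[k] = 1 + min over i with p[i]+r[k−i]=r[k] of pieces[k−i].
pieces[5] = 3
pieces[6] = 3
pieces[7] = 4
pieces[8] = 4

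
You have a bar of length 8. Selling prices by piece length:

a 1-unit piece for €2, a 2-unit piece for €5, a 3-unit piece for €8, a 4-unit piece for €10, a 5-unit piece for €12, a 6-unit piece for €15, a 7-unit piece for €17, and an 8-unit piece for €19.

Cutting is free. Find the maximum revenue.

21

Let best[k] be the best obtainable value from length k. For each k, try every first piece i and keep the best of price[i] + best[k−i].
best[1] = 2
best[2] = max(2+2, 5+0) = 5
best[3] = max(2+5, 5+2, 8+0) = 8
best[4] = max(2+8, 5+5, 8+2, 10+0) = 10
best[5] = max(2+10, 5+8, 8+5, 10+2, 12+0) = 13
best[6] = max(2+13, 5+10, 8+8, 10+5, 12+2, 15+0) = 16
best[7] = max(2+16, 5+13, 8+10, …, 15+2, 17+0) = 18
best[8] = max(2+18, 5+16, 8+13, …, 17+2, 19+0) = 21
One optimal cutting: 3 + 3 + 2 → €8 + €8 + €5 = €21.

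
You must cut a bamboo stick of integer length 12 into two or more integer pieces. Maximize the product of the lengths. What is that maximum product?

Define m[k] = max over 1≤i<k of i · max(k−i, m[k−i]); the inner max lets the remainder stay uncut if that's better.
m[2] = 1*max(1,0) = 1*1 = 1
m[3] = 1*max(2,1) = 1*2 = 2
m[4] = 2*max(2,1) = 2*2 = 4
m[5] = 2*max(3,2) = 2*3 = 6
m[6] = 3*max(3,2) = 3*3 = 9
m[7] = 2*max(5,6) = 2*6 = 12
m[8] = 2*max(6,9) = 2*9 = 18
m[9] = 3*max(6,9) = 3*9 = 27
m[10] = 2*max(8,18) = 2*18 = 36
m[11] = 2*max(9,27) = 2*27 = 54
m[12] = 3*max(9,27) = 3*27 = 81
One optimal split: 3 + 3 + 3 + 3; product 3*3*3*3 = 81.

81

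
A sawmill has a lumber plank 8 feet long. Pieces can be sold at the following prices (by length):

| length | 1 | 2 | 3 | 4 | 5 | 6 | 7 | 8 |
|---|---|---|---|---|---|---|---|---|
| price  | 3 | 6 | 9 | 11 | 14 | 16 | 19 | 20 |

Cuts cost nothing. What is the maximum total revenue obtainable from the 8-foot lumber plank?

Consider every possible first cut. r[k] is the best of p[i]+r[k−i] over all sellable i≤k.
r[1] = 3
r[2] = max(3+3, 6+0) = 6
r[3] = max(3+6, 6+3, 9+0) = 9
r[4] = max(3+9, 6+6, 9+3, 11+0) = 12
r[5] = max(3+12, 6+9, 9+6, 11+3, 14+0) = 15
r[6] = max(3+15, 6+12, 9+9, 11+6, 14+3, 16+0) = 18
r[7] = max(3+18, 6+15, 9+12, …, 16+3, 19+0) = 21
r[8] = max(3+21, 6+18, 9+15, …, 19+3, 20+0) = 24
One optimal cutting: 1 + 1 + 1 + 1 + 1 + 1 + 1 + 1 → $3 + $3 + $3 + $3 + $3 + $3 + $3 + $3 = $24.

24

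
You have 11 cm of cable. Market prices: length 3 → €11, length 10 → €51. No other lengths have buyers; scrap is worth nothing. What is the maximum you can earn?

51

Build f[k] bottom-up: f[k] = max over allowed piece i of (p[i] + f[k−i]).
f[1] = 0
f[2] = 0
f[3] = 11
f[4] = 11
f[5] = 11
f[6] = 22  (first piece 3, then f[3]=11)
f[7] = 22
f[8] = 22
f[9] = 33  (first piece 3, then f[6]=22)
f[10] = 51
f[11] = 51
One optimal cutting: pieces 10 with 1 cm of scrap → €51.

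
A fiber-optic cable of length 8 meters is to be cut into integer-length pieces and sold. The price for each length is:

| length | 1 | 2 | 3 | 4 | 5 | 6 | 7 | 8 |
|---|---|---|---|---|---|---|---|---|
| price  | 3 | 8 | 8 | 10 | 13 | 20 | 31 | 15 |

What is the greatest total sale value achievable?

Consider every possible first cut. best[k] is the best of p[i]+best[k−i] over all sellable i≤k.
best[1] = 3
best[2] = 8
best[3] = 11  (first piece 1, then best[2]=8)
best[4] = 16  (first piece 2, then best[2]=8)
best[5] = 19  (first piece 1, then best[4]=16)
best[6] = 24  (first piece 2, then best[4]=16)
best[7] = 31
best[8] = 34  (first piece 1, then best[7]=31)
One optimal cutting: 7 + 1 → $31 + $3 = $34.

34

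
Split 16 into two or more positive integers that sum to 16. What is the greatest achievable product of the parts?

324

Let g[k] be the best product for length k (with at least one cut). For each first piece i, the rest contributes max(k−i, g[k−i]).
g[2] = 1×max(1,0) = 1×1 = 1
g[3] = 1×max(2,1) = 1×2 = 2
g[4] = 2×max(2,1) = 2×2 = 4
g[5] = 2×max(3,2) = 2×3 = 6
g[6] = 3×max(3,2) = 3×3 = 9
g[7] = 2×max(5,6) = 2×6 = 12
g[8] = 2×max(6,9) = 2×9 = 18
g[9] = 3×max(6,9) = 3×9 = 27
g[10] = 2×max(8,18) = 2×18 = 36
g[11] = 2×max(9,27) = 2×27 = 54
g[12] = 3×max(9,27) = 3×27 = 81
g[13] = 2×max(11,54) = 2×54 = 108
g[14] = 2×max(12,81) = 2×81 = 162
g[15] = 3×max(12,81) = 3×81 = 243
g[16] = 2×max(14,162) = 2×162 = 324
One optimal split: 3 + 3 + 3 + 3 + 2 + 2; product 3×3×3×3×2×2 = 324.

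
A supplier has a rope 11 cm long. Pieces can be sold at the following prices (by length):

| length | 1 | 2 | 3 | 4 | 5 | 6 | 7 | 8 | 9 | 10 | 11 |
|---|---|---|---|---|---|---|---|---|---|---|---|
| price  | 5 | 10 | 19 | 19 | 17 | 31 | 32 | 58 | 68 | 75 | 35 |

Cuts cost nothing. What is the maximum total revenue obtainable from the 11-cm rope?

80

Build r[k] bottom-up: r[k] = max over allowed piece i of (p[i] + r[k−i]).
r[1] = 5
r[2] = max(5+5, 10+0) = 10
r[3] = max(5+10, 10+5, 19+0) = 19
r[4] = max(5+19, 10+10, 19+5, 19+0) = 24
r[5] = max(5+24, 10+19, 19+10, 19+5, 17+0) = 29
r[6] = max(5+29, 10+24, 19+19, 19+10, 17+5, 31+0) = 38
r[7] = max(5+38, 10+29, 19+24, …, 31+5, 32+0) = 43
r[8] = max(5+43, 10+38, 19+29, …, 32+5, 58+0) = 58
r[9] = max(5+58, 10+43, 19+38, …, 58+5, 68+0) = 68
r[10] = max(5+68, 10+58, 19+43, …, 68+5, 75+0) = 75
r[11] = max(5+75, 10+68, 19+58, …, 75+5, 35+0) = 80
One optimal cutting: 10 + 1 → $75 + $5 = $80.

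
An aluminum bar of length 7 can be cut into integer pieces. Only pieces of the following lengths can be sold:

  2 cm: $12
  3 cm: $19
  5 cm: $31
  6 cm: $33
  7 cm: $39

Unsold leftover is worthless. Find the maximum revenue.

43

Let f[k] be the best obtainable value from length k. For each k, try every first piece i and keep the best of price[i] + f[k−i].
f[1] = 0
f[2] = 12
f[3] = max(12+0, 19+0) = 19
f[4] = max(12+12, 19+0) = 24
f[5] = max(12+19, 19+12, 31+0) = 31
f[6] = max(12+24, 19+19, 31+0, 33+0) = 38
f[7] = max(12+31, 19+24, 31+12, 33+0, 39+0) = 43
One optimal cutting: 3 + 2 + 2 → $43.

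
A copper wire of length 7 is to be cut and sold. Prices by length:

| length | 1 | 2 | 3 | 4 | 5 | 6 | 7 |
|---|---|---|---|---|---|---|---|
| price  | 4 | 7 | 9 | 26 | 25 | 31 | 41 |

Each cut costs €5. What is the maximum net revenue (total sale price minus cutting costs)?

41

Let net[k] be the best obtainable value from length k. For each k, try every first piece i and keep the best of price[i] + net[k−i] minus the 5 cut fee when i<k.
net[1] = 4
net[2] = 7
net[3] = 9
net[4] = 26
net[5] = 25  (first piece 1, then net[4]=26)
net[6] = 31
net[7] = 41
Best is to make no cuts and sell whole for €41.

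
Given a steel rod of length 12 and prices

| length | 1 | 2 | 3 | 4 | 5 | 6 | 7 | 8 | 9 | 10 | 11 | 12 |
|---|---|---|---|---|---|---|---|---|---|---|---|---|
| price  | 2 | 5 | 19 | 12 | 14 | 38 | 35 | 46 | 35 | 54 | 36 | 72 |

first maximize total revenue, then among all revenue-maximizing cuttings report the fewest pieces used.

2

Let r[k] be the best obtainable value from length k. For each k, try every first piece i and keep the best of price[i] + r[k−i].
r[1] = 2
r[2] = 5
r[3] = 19
r[4] = 21  (first piece 1, then r[3]=19)
r[5] = 24  (first piece 2, then r[3]=19)
r[6] = 38  (first piece 3, then r[3]=19)
r[7] = 40  (first piece 1, then r[6]=38)
r[8] = 46
r[9] = 57  (first piece 3, then r[6]=38)
r[10] = 59  (first piece 1, then r[9]=57)
r[11] = 65  (first piece 3, then r[8]=46)
r[12] = 76  (first piece 3, then r[9]=57)
Maximum revenue is $76.
Now minimize piece count subject to staying optimal: for each k, pieces[k] = 1 + min over i with p[i]+r[k−i]=r[k] of pieces[k−i].
pieces[9] = 2
pieces[10] = 3
pieces[11] = 2
pieces[12] = 2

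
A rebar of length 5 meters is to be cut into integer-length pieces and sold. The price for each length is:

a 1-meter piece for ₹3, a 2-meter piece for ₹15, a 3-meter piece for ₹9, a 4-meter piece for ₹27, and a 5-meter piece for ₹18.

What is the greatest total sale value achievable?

Let R[k] be the best obtainable value from length k. For each k, try every first piece i and keep the best of price[i] + R[k−i].
R[1] = 3
R[2] = max(3+3, 15+0) = 15
R[3] = max(3+15, 15+3, 9+0) = 18
R[4] = max(3+18, 15+15, 9+3, 27+0) = 30
R[5] = max(3+30, 15+18, 9+15, 27+3, 18+0) = 33
One optimal cutting: 2 + 2 + 1 → ₹15 + ₹15 + ₹3 = ₹33.

33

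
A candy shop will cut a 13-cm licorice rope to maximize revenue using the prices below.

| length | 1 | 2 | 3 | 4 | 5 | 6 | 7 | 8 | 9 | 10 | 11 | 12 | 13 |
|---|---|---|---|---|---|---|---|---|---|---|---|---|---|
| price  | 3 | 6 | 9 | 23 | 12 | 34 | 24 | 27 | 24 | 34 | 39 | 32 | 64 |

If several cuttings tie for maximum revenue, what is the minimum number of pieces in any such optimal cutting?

4

Let r[k] be the best obtainable value from length k. For each k, try every first piece i and keep the best of price[i] + r[k−i].
r[1] = 3
r[2] = 6  (first piece 1, then r[1]=3)
r[3] = 9  (first piece 1, then r[2]=6)
r[4] = 23
r[5] = 26  (first piece 1, then r[4]=23)
r[6] = 34
r[7] = 37  (first piece 1, then r[6]=34)
r[8] = 46  (first piece 4, then r[4]=23)
r[9] = 49  (first piece 1, then r[8]=46)
r[10] = 57  (first piece 4, then r[6]=34)
r[11] = 60  (first piece 1, then r[10]=57)
r[12] = 69  (first piece 4, then r[8]=46)
r[13] = 72  (first piece 1, then r[12]=69)
Maximum revenue is ¢72.
Now minimize piece count subject to staying optimal: for each k, pieces[k] = 1 + min over i with p[i]+r[k−i]=r[k] of pieces[k−i].
pieces[10] = 2
pieces[11] = 3
pieces[12] = 3
pieces[13] = 4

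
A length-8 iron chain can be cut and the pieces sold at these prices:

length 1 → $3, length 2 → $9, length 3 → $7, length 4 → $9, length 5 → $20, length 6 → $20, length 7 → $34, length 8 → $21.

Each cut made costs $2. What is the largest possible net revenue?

35

Consider every possible first cut. net[k] is the best of p[i]+net[k−i] over all sellable i≤k, charging 2 whenever i<k.
net[1] = 3
net[2] = max(3+3-2, 9+0) = 9
net[3] = max(3+9-2, 9+3-2, 7+0) = 10
net[4] = max(3+10-2, 9+9-2, 7+3-2, 9+0) = 16
net[5] = max(3+16-2, 9+10-2, 7+9-2, 9+3-2, 20+0) = 20
net[6] = max(3+20-2, 9+16-2, 7+10-2, 9+9-2, 20+3-2, 20+0) = 23
net[7] = max(3+23-2, 9+20-2, 7+16-2, …, 20+3-2, 34+0) = 34
net[8] = max(3+34-2, 9+23-2, 7+20-2, …, 34+3-2, 21+0) = 35
One optimal plan: pieces 7 + 1 (1 cut) → $37 − $2 = $35.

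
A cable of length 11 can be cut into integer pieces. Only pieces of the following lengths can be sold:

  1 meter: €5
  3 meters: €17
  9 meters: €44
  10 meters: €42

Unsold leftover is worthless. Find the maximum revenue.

61

Build f[k] bottom-up: f[k] = max over allowed piece i of (p[i] + f[k−i]).
f[1] = 5
f[2] = 10  (first piece 1, then f[1]=5)
f[3] = 17
f[4] = 22  (first piece 1, then f[3]=17)
f[5] = 27  (first piece 1, then f[4]=22)
f[6] = 34  (first piece 3, then f[3]=17)
f[7] = 39  (first piece 1, then f[6]=34)
f[8] = 44  (first piece 1, then f[7]=39)
f[9] = 51  (first piece 3, then f[6]=34)
f[10] = 56  (first piece 1, then f[9]=51)
f[11] = 61  (first piece 1, then f[10]=56)
One optimal cutting: 3 + 3 + 3 + 1 + 1 → €61.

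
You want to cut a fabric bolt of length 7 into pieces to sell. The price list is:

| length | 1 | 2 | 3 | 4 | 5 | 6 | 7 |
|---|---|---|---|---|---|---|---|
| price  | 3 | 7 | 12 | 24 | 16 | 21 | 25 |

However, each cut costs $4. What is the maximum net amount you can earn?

32

Build net[k] bottom-up: net[k] = max over allowed piece i of (p[i] + net[k−i]) − 4 per cut.
net[1] = 3
net[2] = max(3+3-4, 7+0) = 7
net[3] = max(3+7-4, 7+3-4, 12+0) = 12
net[4] = max(3+12-4, 7+7-4, 12+3-4, 24+0) = 24
net[5] = max(3+24-4, 7+12-4, 12+7-4, 24+3-4, 16+0) = 23
net[6] = max(3+23-4, 7+24-4, 12+12-4, 24+7-4, 16+3-4, 21+0) = 27
net[7] = max(3+27-4, 7+23-4, 12+24-4, …, 21+3-4, 25+0) = 32
One optimal plan: pieces 4 + 3 (1 cut) → $36 − $4 = $32.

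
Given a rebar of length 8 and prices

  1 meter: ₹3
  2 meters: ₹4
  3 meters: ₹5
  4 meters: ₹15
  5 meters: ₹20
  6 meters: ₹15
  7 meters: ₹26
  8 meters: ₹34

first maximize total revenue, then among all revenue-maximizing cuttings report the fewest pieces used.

1

Build r[k] bottom-up: r[k] = max over allowed piece i of (p[i] + r[k−i]).
r[1] = 3
r[2] = 6  (first piece 1, then r[1]=3)
r[3] = 9  (first piece 1, then r[2]=6)
r[4] = 15
r[5] = 20
r[6] = 23  (first piece 1, then r[5]=20)
r[7] = 26  (first piece 1, then r[6]=23)
r[8] = 34
Maximum revenue is ₹34.
Now minimize piece count subject to staying optimal: for each k, pieces[k] = 1 + min over i with p[i]+r[k−i]=r[k] of pieces[k−i].
pieces[5] = 1
pieces[6] = 2
pieces[7] = 1
pieces[8] = 1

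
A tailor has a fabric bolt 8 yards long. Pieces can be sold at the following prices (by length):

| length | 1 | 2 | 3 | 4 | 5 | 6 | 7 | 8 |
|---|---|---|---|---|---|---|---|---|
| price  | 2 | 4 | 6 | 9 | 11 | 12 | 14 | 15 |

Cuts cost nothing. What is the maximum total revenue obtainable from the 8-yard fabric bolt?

18

Let best[k] be the best obtainable value from length k. For each k, try every first piece i and keep the best of price[i] + best[k−i].
best[1] = 2
best[2] = 4  (first piece 1, then best[1]=2)
best[3] = 6  (first piece 1, then best[2]=4)
best[4] = 9
best[5] = 11  (first piece 1, then best[4]=9)
best[6] = 13  (first piece 1, then best[5]=11)
best[7] = 15  (first piece 1, then best[6]=13)
best[8] = 18  (first piece 4, then best[4]=9)
One optimal cutting: 4 + 4 → $9 + $9 = $18.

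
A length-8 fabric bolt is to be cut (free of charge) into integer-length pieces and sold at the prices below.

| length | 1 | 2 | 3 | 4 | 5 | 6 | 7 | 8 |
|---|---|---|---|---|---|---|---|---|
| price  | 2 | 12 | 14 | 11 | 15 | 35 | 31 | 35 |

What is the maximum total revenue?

Let R[k] be the best obtainable value from length k. For each k, try every first piece i and keep the best of price[i] + R[k−i].
R[1] = 2
R[2] = 12
R[3] = 14  (first piece 1, then R[2]=12)
R[4] = 24  (first piece 2, then R[2]=12)
R[5] = 26  (first piece 1, then R[4]=24)
R[6] = 36  (first piece 2, then R[4]=24)
R[7] = 38  (first piece 1, then R[6]=36)
R[8] = 48  (first piece 2, then R[6]=36)
One optimal cutting: 2 + 2 + 2 + 2 → $12 + $12 + $12 + $12 = $48.

48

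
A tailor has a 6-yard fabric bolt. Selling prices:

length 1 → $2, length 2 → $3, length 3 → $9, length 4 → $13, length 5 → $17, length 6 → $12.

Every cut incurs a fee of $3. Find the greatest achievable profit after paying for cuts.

16

Build v[k] bottom-up: v[k] = max over allowed piece i of (p[i] + v[k−i]) − 3 per cut.
v[1] = 2
v[2] = 3
v[3] = 9
v[4] = 13
v[5] = 17
v[6] = 16  (first piece 1, then v[5]=17)
One optimal plan: pieces 5 + 1 (1 cut) → $19 − $3 = $16.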